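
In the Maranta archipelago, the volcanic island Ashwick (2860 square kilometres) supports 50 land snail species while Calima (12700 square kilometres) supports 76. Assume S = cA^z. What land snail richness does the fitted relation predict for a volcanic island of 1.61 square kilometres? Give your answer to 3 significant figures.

6.11

z = ln(76/50) / ln(12700/2860) = 0.4187 / 1.4908 = 0.2809
c = 50 / 2860^0.2809 = 50 / 9.349 = 5.348
S₃ = 5.348 × 1.61^0.2809 = 5.348 × 1.143 ≈ 6.113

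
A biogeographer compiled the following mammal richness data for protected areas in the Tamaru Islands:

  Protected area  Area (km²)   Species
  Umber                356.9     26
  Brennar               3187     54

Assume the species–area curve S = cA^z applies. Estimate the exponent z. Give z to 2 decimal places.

0.33

Taking logs: ln S = ln c + z ln A, so z = (ln S₂ − ln S₁)/(ln A₂ − ln A₁).
z = ln(54/26) / ln(3187/356.9) = ln(2.077) / ln(8.93) = 0.7309 / 2.1894 = 0.3338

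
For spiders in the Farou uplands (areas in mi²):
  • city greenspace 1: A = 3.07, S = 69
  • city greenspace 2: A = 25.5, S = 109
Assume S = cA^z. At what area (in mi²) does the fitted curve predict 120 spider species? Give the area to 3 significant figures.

z = ln(109/69) / ln(25.5/3.07) = 0.4572 / 2.1170 = 0.2160
c = 69 / 3.07^0.2160 = 69 / 1.274 = 54.15
A = (120/54.15)^(1/0.2160) ⇒ ln A = ln(2.216)/0.2160 = 3.6838
A = e^3.6838 ≈ 39.8 mi²

39.8 mi²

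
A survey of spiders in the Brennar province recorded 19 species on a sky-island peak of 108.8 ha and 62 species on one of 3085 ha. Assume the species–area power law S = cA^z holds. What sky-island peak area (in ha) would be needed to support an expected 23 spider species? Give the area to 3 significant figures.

z = ln(62/19) / ln(3085/108.8) = 1.1827 / 3.3448 = 0.3536
c = 19 / 108.8^0.3536 = 19 / 5.25 = 3.619
A = (23/3.619)^(1/0.3536) ⇒ ln A = ln(6.355)/0.3536 = 5.2298
A = e^5.2298 ≈ 186.8 ha

187 ha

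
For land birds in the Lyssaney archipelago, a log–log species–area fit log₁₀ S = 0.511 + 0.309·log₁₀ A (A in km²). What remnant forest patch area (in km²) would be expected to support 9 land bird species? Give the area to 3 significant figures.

27.2 km²

9 = 3.243 × A^0.309  ⇒  A^0.309 = 9/3.243 = 2.775
ln A = ln(2.775) / 0.309 = 1.0206 / 0.309 = 3.3029
A = e^3.3029 ≈ 27.19 km²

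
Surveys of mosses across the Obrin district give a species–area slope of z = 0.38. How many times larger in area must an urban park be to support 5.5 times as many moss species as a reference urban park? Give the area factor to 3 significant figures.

(A₂/A₁)^0.38 = 5.5, so A₂/A₁ = 5.5^(1/0.38) = 5.5^2.632
ln(A₂/A₁) = ln 5.5 / 0.38 = 1.7047 / 0.38 = 4.4862
A₂/A₁ = e^4.4862 ≈ 88.78

88.8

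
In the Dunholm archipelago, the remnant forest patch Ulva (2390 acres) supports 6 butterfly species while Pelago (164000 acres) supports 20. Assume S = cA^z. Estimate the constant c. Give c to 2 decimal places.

0.66

z = ln(S₂/S₁) / ln(A₂/A₁) = ln(20/6) / ln(164000/2390) = 1.2040 / 4.2286 = 0.2847
c = S₁ / A₁^z = 6 / 2390^0.2847 = 6 / 9.16 = 0.655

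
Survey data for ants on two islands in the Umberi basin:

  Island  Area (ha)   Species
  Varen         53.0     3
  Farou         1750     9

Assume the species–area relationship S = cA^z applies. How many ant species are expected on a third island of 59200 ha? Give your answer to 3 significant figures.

27.2

z = ln(9/3) / ln(1750/53) = 1.0986 / 3.4971 = 0.3142
c = 3 / 53^0.3142 = 3 / 3.481 = 0.8619
S₃ = 0.8619 × 59200^0.3142 = 0.8619 × 31.57 ≈ 27.21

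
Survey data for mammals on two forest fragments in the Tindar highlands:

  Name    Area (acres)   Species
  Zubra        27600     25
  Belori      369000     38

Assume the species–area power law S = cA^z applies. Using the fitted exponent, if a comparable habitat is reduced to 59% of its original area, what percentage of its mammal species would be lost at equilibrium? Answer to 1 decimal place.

z = ln(38/25) / ln(369000/27600) = 0.4187 / 2.5930 = 0.1615
S_new/S_old = (A_new/A_old)^z = 0.59^0.1615 = exp(0.1615 × -0.5276) = 0.9183
Fraction lost = 1 − 0.9183 = 0.08167

8.2%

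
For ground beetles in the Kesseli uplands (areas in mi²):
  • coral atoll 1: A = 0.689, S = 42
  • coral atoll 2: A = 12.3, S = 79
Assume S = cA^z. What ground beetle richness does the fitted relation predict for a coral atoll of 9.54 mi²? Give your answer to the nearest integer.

z = ln(79/42) / ln(12.3/0.689) = 0.6318 / 2.8821 = 0.2192
c = 42 / 0.689^0.2192 = 42 / 0.9216 = 45.57
S₃ = 45.57 × 9.54^0.2192 = 45.57 × 1.64 ≈ 74.72

75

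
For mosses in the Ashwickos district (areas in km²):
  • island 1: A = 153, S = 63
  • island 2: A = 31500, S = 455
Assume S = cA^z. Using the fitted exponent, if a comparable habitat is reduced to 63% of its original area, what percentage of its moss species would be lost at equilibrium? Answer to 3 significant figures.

15.8%

z = ln(455/63) / ln(31500/153) = 1.9772 / 5.3273 = 0.3711
S_new/S_old = (A_new/A_old)^z = 0.63^0.3711 = exp(0.3711 × -0.4620) = 0.8424
Fraction lost = 1 − 0.8424 = 0.1576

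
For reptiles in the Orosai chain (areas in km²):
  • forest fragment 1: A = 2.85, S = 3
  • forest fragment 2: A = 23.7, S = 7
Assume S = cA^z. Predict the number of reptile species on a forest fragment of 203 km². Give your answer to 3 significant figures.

16.5

z = ln(7/3) / ln(23.7/2.85) = 0.8473 / 2.1182 = 0.4000
c = 3 / 2.85^0.4000 = 3 / 1.52 = 1.973
S₃ = 1.973 × 203^0.4000 = 1.973 × 8.376 ≈ 16.53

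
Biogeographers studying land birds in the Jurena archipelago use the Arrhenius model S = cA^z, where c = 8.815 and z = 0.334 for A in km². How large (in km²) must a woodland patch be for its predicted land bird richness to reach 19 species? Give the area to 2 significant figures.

19 = 8.815 × A^0.334  ⇒  A^0.334 = 19/8.815 = 2.155
ln A = ln(2.155) / 0.334 = 0.7680 / 0.334 = 2.2994
A = e^2.2994 ≈ 9.968 km²

10 km²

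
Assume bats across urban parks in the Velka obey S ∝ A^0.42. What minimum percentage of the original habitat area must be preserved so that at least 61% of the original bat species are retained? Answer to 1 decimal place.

30.8%

Need (A_new/A_old)^0.42 = 0.61, so A_new/A_old = 0.61^(1/0.42) = 0.61^2.381
ln(A_new/A_old) = ln 0.61 / 0.42 = -0.4943 / 0.42 = -1.1769
A_new/A_old = e^-1.1769 ≈ 0.3082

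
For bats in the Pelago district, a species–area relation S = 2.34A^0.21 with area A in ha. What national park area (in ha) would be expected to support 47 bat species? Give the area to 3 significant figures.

47 = 2.34 × A^0.21  ⇒  A^0.21 = 47/2.34 = 20.09
ln A = ln(20.09) / 0.21 = 3.0000 / 0.21 = 14.2857
A = e^14.2857 ≈ 1600295 ha

1600000 ha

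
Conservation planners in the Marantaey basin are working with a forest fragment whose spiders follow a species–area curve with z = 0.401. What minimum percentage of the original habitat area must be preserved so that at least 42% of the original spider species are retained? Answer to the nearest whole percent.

11%

Need (A_new/A_old)^0.401 = 0.42, so A_new/A_old = 0.42^(1/0.401) = 0.42^2.494
ln(A_new/A_old) = ln 0.42 / 0.401 = -0.8675 / 0.401 = -2.1633
A_new/A_old = e^-2.1633 ≈ 0.1149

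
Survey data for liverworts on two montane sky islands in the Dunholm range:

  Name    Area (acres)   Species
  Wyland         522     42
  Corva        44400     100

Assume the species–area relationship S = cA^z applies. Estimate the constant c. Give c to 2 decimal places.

z = ln(S₂/S₁) / ln(A₂/A₁) = ln(100/42) / ln(44400/522) = 0.8675 / 4.4433 = 0.1952
c = S₁ / A₁^z = 42 / 522^0.1952 = 42 / 3.393 = 12.38

12.38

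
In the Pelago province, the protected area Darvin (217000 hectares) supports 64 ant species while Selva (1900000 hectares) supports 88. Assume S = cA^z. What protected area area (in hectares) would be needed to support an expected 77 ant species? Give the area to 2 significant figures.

z = ln(88/64) / ln(1900000/217000) = 0.3185 / 2.1697 = 0.1468
c = 64 / 217000^0.1468 = 64 / 6.071 = 10.54
A = (77/10.54)^(1/0.1468) ⇒ ln A = ln(7.304)/0.1468 = 13.5476
A = e^13.5476 ≈ 764960 hectares

760000 hectares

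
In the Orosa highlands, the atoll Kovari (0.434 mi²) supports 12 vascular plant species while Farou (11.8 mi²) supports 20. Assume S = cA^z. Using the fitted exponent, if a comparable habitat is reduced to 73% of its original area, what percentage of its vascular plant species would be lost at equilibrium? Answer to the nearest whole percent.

5%

z = ln(20/12) / ln(11.8/0.434) = 0.5108 / 3.3028 = 0.1547
S_new/S_old = (A_new/A_old)^z = 0.73^0.1547 = exp(0.1547 × -0.3147) = 0.9525
Fraction lost = 1 − 0.9525 = 0.04751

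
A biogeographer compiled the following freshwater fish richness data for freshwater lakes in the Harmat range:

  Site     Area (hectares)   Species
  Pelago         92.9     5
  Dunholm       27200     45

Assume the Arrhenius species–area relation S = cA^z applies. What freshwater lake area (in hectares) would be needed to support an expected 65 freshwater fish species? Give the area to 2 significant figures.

70000 hectares

z = ln(45/5) / ln(27200/92.9) = 2.1972 / 5.6794 = 0.3869
c = 5 / 92.9^0.3869 = 5 / 5.773 = 0.8662
A = (65/0.8662)^(1/0.3869) ⇒ ln A = ln(75.04)/0.3869 = 11.1615
A = e^11.1615 ≈ 70367 hectares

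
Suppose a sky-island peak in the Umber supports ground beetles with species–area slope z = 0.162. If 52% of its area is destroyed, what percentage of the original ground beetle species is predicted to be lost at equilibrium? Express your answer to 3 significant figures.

11.2%

S_new/S_old = (A_new/A_old)^z = 0.48^0.162
= exp(0.162 × ln 0.48) = exp(0.162 × -0.7340) = exp(-0.1189) ≈ 0.8879
Fraction lost = 1 − 0.8879 = 0.1121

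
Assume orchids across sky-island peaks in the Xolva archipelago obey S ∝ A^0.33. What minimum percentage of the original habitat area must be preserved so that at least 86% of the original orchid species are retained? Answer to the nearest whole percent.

Need (A_new/A_old)^0.33 = 0.86, so A_new/A_old = 0.86^(1/0.33) = 0.86^3.03
ln(A_new/A_old) = ln 0.86 / 0.33 = -0.1508 / 0.33 = -0.4570
A_new/A_old = e^-0.4570 ≈ 0.6332

63%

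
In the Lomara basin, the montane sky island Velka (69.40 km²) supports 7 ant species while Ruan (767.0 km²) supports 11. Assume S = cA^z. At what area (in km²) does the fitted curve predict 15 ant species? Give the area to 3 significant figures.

3990 km²

z = ln(11/7) / ln(767/69.4) = 0.4520 / 2.4026 = 0.1881
c = 7 / 69.4^0.1881 = 7 / 2.22 = 3.153
A = (15/3.153)^(1/0.1881) ⇒ ln A = ln(4.758)/0.1881 = 8.2912
A = e^8.2912 ≈ 3988 km²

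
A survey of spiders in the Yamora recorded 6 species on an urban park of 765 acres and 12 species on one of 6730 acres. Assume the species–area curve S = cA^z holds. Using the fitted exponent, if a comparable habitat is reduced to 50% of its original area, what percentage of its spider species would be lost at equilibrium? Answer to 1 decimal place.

z = ln(12/6) / ln(6730/765) = 0.6931 / 2.1745 = 0.3188
S_new/S_old = (A_new/A_old)^z = 0.5^0.3188 = exp(0.3188 × -0.6931) = 0.8018
Fraction lost = 1 − 0.8018 = 0.1982

19.8%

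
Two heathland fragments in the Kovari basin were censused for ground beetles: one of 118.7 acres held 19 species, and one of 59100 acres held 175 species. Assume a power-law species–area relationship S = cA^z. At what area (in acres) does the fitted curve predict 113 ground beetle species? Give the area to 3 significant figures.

z = ln(175/19) / ln(59100/118.7) = 2.2203 / 6.2104 = 0.3575
c = 19 / 118.7^0.3575 = 19 / 5.516 = 3.444
A = (113/3.444)^(1/0.3575) ⇒ ln A = ln(32.81)/0.3575 = 9.7636
A = e^9.7636 ≈ 17389 acres

17400 acres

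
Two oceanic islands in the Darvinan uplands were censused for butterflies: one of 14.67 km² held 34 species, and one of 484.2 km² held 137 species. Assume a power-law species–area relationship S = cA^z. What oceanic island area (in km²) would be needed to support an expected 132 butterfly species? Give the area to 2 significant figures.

440 km²

z = ln(137/34) / ln(484.2/14.67) = 1.3936 / 3.4967 = 0.3986
c = 34 / 14.67^0.3986 = 34 / 2.917 = 11.66
A = (132/11.66)^(1/0.3986) ⇒ ln A = ln(11.32)/0.3986 = 6.0892
A = e^6.0892 ≈ 441.1 km²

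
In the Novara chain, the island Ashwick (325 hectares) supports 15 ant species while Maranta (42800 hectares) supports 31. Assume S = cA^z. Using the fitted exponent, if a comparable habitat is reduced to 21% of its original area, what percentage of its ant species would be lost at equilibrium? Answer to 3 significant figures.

20.7%

z = ln(31/15) / ln(42800/325) = 0.7259 / 4.8805 = 0.1487
S_new/S_old = (A_new/A_old)^z = 0.21^0.1487 = exp(0.1487 × -1.5606) = 0.7928
Fraction lost = 1 − 0.7928 = 0.2072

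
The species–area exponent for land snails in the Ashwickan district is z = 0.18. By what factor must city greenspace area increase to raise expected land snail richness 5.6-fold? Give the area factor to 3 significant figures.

(A₂/A₁)^0.18 = 5.6, so A₂/A₁ = 5.6^(1/0.18) = 5.6^5.556
ln(A₂/A₁) = ln 5.6 / 0.18 = 1.7228 / 0.18 = 9.5709
A₂/A₁ = e^9.5709 ≈ 14342

14300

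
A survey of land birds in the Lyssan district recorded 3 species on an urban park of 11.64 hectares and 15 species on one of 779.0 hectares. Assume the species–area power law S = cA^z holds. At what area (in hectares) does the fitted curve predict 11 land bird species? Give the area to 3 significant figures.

347 hectares

z = ln(15/3) / ln(779/11.64) = 1.6094 / 4.2036 = 0.3829
c = 3 / 11.64^0.3829 = 3 / 2.559 = 1.172
A = (11/1.172)^(1/0.3829) ⇒ ln A = ln(9.384)/0.3829 = 5.8479
A = e^5.8479 ≈ 346.5 hectares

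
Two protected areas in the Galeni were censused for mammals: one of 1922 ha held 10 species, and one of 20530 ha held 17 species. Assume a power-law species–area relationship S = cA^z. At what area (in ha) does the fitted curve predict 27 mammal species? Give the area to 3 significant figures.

z = ln(17/10) / ln(20530/1922) = 0.5306 / 2.3685 = 0.2240
c = 10 / 1922^0.2240 = 10 / 5.441 = 1.838
A = (27/1.838)^(1/0.2240) ⇒ ln A = ln(14.69)/0.2240 = 11.9946
A = e^11.9946 ≈ 161881 ha

162000 ha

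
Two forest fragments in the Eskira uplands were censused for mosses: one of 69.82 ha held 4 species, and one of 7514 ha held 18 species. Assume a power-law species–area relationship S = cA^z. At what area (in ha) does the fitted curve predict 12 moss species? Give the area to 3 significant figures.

z = ln(18/4) / ln(7514/69.82) = 1.5041 / 4.6786 = 0.3215
c = 4 / 69.82^0.3215 = 4 / 3.916 = 1.022
A = (12/1.022)^(1/0.3215) ⇒ ln A = ln(11.75)/0.3215 = 7.6633
A = e^7.6633 ≈ 2129 ha

2130 ha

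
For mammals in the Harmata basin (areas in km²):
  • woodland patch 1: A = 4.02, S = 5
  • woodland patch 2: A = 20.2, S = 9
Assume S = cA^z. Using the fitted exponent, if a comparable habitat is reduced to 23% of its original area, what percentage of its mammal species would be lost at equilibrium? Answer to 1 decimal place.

z = ln(9/5) / ln(20.2/4.02) = 0.5878 / 1.6144 = 0.3641
S_new/S_old = (A_new/A_old)^z = 0.23^0.3641 = exp(0.3641 × -1.4697) = 0.5856
Fraction lost = 1 − 0.5856 = 0.4144

41.4%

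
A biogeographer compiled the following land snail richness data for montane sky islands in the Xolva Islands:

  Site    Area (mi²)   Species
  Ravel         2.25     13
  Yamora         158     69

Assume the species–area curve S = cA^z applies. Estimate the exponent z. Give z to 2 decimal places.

Taking logs: ln S = ln c + z ln A, so z = (ln S₂ − ln S₁)/(ln A₂ − ln A₁).
z = ln(69/13) / ln(158/2.25) = ln(5.308) / ln(70.22) = 1.6692 / 4.2517 = 0.3926

0.39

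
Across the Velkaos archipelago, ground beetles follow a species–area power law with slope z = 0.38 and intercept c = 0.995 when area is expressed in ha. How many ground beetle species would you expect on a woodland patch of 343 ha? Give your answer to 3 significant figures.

9.15

S = 0.995 × 343^0.38
ln S = ln 0.995 + 0.38 × ln 343 = -0.0050 + 0.38 × 5.8377 = 2.2133
S = e^2.2133 ≈ 9.146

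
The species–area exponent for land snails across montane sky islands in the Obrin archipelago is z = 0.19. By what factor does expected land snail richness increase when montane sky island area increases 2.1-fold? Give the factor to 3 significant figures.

S₂/S₁ = (A₂/A₁)^z = 2.1^0.19
ln(S₂/S₁) = 0.19 × ln 2.1 = 0.19 × 0.7419 = 0.1410
S₂/S₁ = e^0.1410 ≈ 1.151

1.15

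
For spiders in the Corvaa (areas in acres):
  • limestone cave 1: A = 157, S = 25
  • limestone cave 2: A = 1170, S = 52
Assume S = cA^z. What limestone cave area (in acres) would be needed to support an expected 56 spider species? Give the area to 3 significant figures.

1430 acres

z = ln(52/25) / ln(1170/157) = 0.7324 / 2.0085 = 0.3646
c = 25 / 157^0.3646 = 25 / 6.32 = 3.956
A = (56/3.956)^(1/0.3646) ⇒ ln A = ln(14.16)/0.3646 = 7.2680
A = e^7.2680 ≈ 1434 acres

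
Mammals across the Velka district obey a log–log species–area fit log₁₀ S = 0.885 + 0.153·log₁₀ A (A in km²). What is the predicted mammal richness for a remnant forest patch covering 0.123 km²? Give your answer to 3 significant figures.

5.57

S = 7.674 × 0.123^0.153
ln S = ln 7.674 + 0.153 × ln 0.123 = 2.0378 + 0.153 × -2.0956 = 1.7172
S = e^1.7172 ≈ 5.569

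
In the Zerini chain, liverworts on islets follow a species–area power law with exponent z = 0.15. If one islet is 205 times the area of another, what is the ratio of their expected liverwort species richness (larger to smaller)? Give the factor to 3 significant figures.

2.22

S₂/S₁ = (A₂/A₁)^z = 205^0.15
ln(S₂/S₁) = 0.15 × ln 205 = 0.15 × 5.3230 = 0.7985
S₂/S₁ = e^0.7985 ≈ 2.222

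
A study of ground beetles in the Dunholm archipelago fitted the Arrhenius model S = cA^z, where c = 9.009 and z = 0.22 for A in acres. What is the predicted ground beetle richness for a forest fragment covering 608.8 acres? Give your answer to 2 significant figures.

S = 9.009 × 608.8^0.22
ln S = ln 9.009 + 0.22 × ln 608.8 = 2.1982 + 0.22 × 6.4115 = 3.6088
S = e^3.6088 ≈ 36.92

37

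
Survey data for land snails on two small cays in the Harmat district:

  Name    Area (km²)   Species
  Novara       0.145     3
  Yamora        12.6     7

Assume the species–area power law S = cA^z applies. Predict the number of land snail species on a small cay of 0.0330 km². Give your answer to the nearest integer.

z = ln(7/3) / ln(12.6/0.145) = 0.8473 / 4.4647 = 0.1898
c = 3 / 0.145^0.1898 = 3 / 0.6932 = 4.328
S₃ = 4.328 × 0.033^0.1898 = 4.328 × 0.5234 ≈ 2.265

2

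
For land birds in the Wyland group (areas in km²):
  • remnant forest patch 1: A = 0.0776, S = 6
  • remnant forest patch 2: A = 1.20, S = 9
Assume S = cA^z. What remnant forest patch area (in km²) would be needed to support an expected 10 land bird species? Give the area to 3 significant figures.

2.44 km²

z = ln(9/6) / ln(1.2/0.0776) = 0.4055 / 2.7385 = 0.1481
c = 6 / 0.0776^0.1481 = 6 / 0.6849 = 8.76
A = (10/8.76)^(1/0.1481) ⇒ ln A = ln(1.142)/0.1481 = 0.8939
A = e^0.8939 ≈ 2.445 km²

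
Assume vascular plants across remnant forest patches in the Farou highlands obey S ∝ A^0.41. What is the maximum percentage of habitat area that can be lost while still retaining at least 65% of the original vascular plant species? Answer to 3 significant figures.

65.0%

Need (A_new/A_old)^0.41 = 0.65, so A_new/A_old = 0.65^(1/0.41) = 0.65^2.439
ln(A_new/A_old) = ln 0.65 / 0.41 = -0.4308 / 0.41 = -1.0507
A_new/A_old = e^-1.0507 ≈ 0.3497
Fraction that can be lost = 1 − 0.3497 = 0.6503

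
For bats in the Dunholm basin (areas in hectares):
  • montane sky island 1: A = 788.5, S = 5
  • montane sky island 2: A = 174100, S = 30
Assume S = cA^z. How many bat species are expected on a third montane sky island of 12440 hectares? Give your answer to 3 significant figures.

z = ln(30/5) / ln(174100/788.5) = 1.7918 / 5.3973 = 0.3320
c = 5 / 788.5^0.3320 = 5 / 9.155 = 0.5461
S₃ = 0.5461 × 12440^0.3320 = 0.5461 × 22.88 ≈ 12.49

12.5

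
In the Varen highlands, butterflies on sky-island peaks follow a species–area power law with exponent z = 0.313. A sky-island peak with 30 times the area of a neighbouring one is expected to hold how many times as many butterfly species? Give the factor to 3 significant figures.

2.90

S₂/S₁ = (A₂/A₁)^z = 30^0.313
ln(S₂/S₁) = 0.313 × ln 30 = 0.313 × 3.4012 = 1.0646
S₂/S₁ = e^1.0646 ≈ 2.9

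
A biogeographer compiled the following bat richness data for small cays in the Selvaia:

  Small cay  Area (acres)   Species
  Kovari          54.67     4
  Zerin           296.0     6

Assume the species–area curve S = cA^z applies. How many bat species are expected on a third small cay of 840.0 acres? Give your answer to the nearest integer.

z = ln(6/4) / ln(296/54.67) = 0.4055 / 1.6890 = 0.2401
c = 4 / 54.67^0.2401 = 4 / 2.613 = 1.531
S₃ = 1.531 × 840^0.2401 = 1.531 × 5.035 ≈ 7.707

8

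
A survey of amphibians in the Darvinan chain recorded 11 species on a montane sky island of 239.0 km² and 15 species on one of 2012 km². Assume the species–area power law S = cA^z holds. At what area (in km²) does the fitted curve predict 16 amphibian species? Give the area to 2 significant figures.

z = ln(15/11) / ln(2012/239) = 0.3102 / 2.1304 = 0.1456
c = 11 / 239^0.1456 = 11 / 2.22 = 4.956
A = (16/4.956)^(1/0.1456) ⇒ ln A = ln(3.228)/0.1456 = 8.0502
A = e^8.0502 ≈ 3134 km²

3100 km²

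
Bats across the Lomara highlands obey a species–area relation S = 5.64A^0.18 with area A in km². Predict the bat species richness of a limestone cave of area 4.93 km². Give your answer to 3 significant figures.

S = 5.64 × 4.93^0.18
ln S = ln 5.64 + 0.18 × ln 4.93 = 1.7299 + 0.18 × 1.5953 = 2.0170
S = e^2.0170 ≈ 7.516

7.52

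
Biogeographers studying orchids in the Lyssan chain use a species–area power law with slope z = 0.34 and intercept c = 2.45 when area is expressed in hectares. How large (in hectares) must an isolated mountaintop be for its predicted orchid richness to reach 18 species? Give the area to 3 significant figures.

18 = 2.45 × A^0.34  ⇒  A^0.34 = 18/2.45 = 7.347
ln A = ln(7.347) / 0.34 = 1.9943 / 0.34 = 5.8655
A = e^5.8655 ≈ 352.7 hectares

353 hectares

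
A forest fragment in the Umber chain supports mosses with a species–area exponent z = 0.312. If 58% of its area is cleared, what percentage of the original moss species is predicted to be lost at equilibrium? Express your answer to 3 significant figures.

S_new/S_old = (A_new/A_old)^z = 0.42^0.312
= exp(0.312 × ln 0.42) = exp(0.312 × -0.8675) = exp(-0.2707) ≈ 0.7629
Fraction lost = 1 − 0.7629 = 0.2371

23.7%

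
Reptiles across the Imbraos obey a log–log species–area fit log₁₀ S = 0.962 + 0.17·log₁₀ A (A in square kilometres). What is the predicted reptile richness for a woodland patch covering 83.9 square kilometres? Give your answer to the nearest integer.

19

S = 9.162 × 83.9^0.17
ln S = ln 9.162 + 0.17 × ln 83.9 = 2.2151 + 0.17 × 4.4296 = 2.9681
S = e^2.9681 ≈ 19.46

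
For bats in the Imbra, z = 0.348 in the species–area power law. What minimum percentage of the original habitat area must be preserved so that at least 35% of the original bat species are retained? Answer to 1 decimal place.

Need (A_new/A_old)^0.348 = 0.35, so A_new/A_old = 0.35^(1/0.348) = 0.35^2.874
ln(A_new/A_old) = ln 0.35 / 0.348 = -1.0498 / 0.348 = -3.0167
A_new/A_old = e^-3.0167 ≈ 0.04896

4.9%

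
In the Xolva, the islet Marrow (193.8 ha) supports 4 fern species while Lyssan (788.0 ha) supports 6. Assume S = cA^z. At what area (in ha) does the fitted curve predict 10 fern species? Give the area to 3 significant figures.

z = ln(6/4) / ln(788/193.8) = 0.4055 / 1.4027 = 0.2891
c = 4 / 193.8^0.2891 = 4 / 4.583 = 0.8727
A = (10/0.8727)^(1/0.2891) ⇒ ln A = ln(11.46)/0.2891 = 8.4367
A = e^8.4367 ≈ 4613 ha

4610 ha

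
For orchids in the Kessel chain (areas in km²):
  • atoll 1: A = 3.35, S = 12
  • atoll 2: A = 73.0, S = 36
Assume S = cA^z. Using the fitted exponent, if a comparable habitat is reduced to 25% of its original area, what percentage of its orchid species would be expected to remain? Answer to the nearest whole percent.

z = ln(36/12) / ln(73/3.35) = 1.0986 / 3.0815 = 0.3565
S_new/S_old = (A_new/A_old)^z = 0.25^0.3565 = exp(0.3565 × -1.3863) = 0.61

61%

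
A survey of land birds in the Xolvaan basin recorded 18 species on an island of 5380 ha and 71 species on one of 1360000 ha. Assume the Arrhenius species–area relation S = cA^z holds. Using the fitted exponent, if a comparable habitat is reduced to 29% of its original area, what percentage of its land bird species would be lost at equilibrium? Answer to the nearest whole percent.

z = ln(71/18) / ln(1360000/5380) = 1.3723 / 5.5326 = 0.2480
S_new/S_old = (A_new/A_old)^z = 0.29^0.2480 = exp(0.2480 × -1.2379) = 0.7356
Fraction lost = 1 − 0.7356 = 0.2644

26%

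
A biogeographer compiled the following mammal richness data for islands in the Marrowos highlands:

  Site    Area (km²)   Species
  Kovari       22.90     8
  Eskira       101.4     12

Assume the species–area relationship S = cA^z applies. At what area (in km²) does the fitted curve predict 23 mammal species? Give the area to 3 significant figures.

1100 km²

z = ln(12/8) / ln(101.4/22.9) = 0.4055 / 1.4879 = 0.2725
c = 8 / 22.9^0.2725 = 8 / 2.347 = 3.408
A = (23/3.408)^(1/0.2725) ⇒ ln A = ln(6.748)/0.2725 = 7.0065
A = e^7.0065 ≈ 1104 km²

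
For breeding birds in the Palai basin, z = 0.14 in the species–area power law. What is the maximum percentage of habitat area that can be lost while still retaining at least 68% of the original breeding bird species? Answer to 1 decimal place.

Need (A_new/A_old)^0.14 = 0.68, so A_new/A_old = 0.68^(1/0.14) = 0.68^7.143
ln(A_new/A_old) = ln 0.68 / 0.14 = -0.3857 / 0.14 = -2.7547
A_new/A_old = e^-2.7547 ≈ 0.06363
Fraction that can be lost = 1 − 0.06363 = 0.9364

93.6%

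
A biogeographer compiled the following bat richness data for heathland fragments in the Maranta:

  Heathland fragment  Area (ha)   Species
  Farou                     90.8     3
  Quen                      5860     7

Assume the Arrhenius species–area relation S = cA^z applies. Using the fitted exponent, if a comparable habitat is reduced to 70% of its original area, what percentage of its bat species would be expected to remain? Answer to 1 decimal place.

93.0%

z = ln(7/3) / ln(5860/90.8) = 0.8473 / 4.1672 = 0.2033
S_new/S_old = (A_new/A_old)^z = 0.7^0.2033 = exp(0.2033 × -0.3567) = 0.93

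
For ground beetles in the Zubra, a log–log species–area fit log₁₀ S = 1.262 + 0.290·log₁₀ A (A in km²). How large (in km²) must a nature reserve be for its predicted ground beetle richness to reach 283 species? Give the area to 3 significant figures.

12700 km²

283 = 18.28 × A^0.29  ⇒  A^0.29 = 283/18.28 = 15.48
ln A = ln(15.48) / 0.29 = 2.7396 / 0.29 = 9.4468
A = e^9.4468 ≈ 12668 km²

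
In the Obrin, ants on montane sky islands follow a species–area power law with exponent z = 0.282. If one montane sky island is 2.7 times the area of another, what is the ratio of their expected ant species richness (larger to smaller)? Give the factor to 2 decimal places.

S₂/S₁ = (A₂/A₁)^z = 2.7^0.282
ln(S₂/S₁) = 0.282 × ln 2.7 = 0.282 × 0.9933 = 0.2801
S₂/S₁ = e^0.2801 ≈ 1.323

1.32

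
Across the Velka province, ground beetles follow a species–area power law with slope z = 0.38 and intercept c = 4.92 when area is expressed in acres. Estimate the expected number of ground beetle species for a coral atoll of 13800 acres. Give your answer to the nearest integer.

S = 4.92 × 13800^0.38
ln S = ln 4.92 + 0.38 × ln 13800 = 1.5933 + 0.38 × 9.5324 = 5.2156
S = e^5.2156 ≈ 184.1

184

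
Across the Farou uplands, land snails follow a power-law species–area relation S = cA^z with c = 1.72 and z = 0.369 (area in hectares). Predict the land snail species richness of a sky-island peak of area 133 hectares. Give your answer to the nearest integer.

S = 1.72 × 133^0.369 = 1.72 × 6.077 ≈ 10.45

10 species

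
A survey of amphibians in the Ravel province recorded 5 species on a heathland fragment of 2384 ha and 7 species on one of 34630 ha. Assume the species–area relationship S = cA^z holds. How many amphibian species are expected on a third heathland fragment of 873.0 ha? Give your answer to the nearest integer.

4

z = ln(7/5) / ln(34630/2384) = 0.3365 / 2.6759 = 0.1257
c = 5 / 2384^0.1257 = 5 / 2.659 = 1.881
S₃ = 1.881 × 873^0.1257 = 1.881 × 2.343 ≈ 4.407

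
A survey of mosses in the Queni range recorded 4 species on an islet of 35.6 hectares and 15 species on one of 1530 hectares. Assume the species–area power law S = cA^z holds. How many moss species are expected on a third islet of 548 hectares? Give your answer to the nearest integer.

z = ln(15/4) / ln(1530/35.6) = 1.3218 / 3.7607 = 0.3515
c = 4 / 35.6^0.3515 = 4 / 3.51 = 1.14
S₃ = 1.14 × 548^0.3515 = 1.14 × 9.175 ≈ 10.46

10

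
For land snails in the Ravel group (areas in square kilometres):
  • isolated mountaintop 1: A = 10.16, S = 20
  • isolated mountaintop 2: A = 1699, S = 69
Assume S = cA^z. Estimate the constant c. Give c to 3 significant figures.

z = ln(S₂/S₁) / ln(A₂/A₁) = ln(69/20) / ln(1699/10.16) = 1.2384 / 5.1193 = 0.2419
c = S₁ / A₁^z = 20 / 10.16^0.2419 = 20 / 1.752 = 11.41

11.4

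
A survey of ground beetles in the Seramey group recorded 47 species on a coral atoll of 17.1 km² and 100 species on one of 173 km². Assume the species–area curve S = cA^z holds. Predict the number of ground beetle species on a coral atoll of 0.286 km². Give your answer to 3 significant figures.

12.4

z = ln(100/47) / ln(173/17.1) = 0.7550 / 2.3142 = 0.3263
c = 47 / 17.1^0.3263 = 47 / 2.525 = 18.61
S₃ = 18.61 × 0.286^0.3263 = 18.61 × 0.6647 ≈ 12.37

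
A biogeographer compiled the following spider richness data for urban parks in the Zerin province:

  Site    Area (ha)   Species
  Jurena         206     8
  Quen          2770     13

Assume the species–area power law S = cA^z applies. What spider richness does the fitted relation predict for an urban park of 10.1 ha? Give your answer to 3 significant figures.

4.55

z = ln(13/8) / ln(2770/206) = 0.4855 / 2.5987 = 0.1868
c = 8 / 206^0.1868 = 8 / 2.706 = 2.957
S₃ = 2.957 × 10.1^0.1868 = 2.957 × 1.54 ≈ 4.554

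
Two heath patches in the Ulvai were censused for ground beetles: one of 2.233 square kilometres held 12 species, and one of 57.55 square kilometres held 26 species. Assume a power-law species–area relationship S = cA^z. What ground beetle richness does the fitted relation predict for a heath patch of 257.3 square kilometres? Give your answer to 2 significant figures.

z = ln(26/12) / ln(57.55/2.233) = 0.7732 / 3.2493 = 0.2380
c = 12 / 2.233^0.2380 = 12 / 1.211 = 9.912
S₃ = 9.912 × 257.3^0.2380 = 9.912 × 3.746 ≈ 37.13

37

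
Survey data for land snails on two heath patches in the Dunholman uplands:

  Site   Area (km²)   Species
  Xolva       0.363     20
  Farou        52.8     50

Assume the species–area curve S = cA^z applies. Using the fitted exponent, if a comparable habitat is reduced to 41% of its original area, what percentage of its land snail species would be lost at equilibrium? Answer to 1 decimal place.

15.1%

z = ln(50/20) / ln(52.8/0.363) = 0.9163 / 4.9799 = 0.1840
S_new/S_old = (A_new/A_old)^z = 0.41^0.1840 = exp(0.1840 × -0.8916) = 0.8487
Fraction lost = 1 − 0.8487 = 0.1513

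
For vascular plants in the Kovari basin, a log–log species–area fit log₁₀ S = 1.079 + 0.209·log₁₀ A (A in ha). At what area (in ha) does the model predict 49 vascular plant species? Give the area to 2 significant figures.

840 ha

49 = 11.99 × A^0.209  ⇒  A^0.209 = 49/11.99 = 4.085
ln A = ln(4.085) / 0.209 = 1.4073 / 0.209 = 6.7336
A = e^6.7336 ≈ 840.2 ha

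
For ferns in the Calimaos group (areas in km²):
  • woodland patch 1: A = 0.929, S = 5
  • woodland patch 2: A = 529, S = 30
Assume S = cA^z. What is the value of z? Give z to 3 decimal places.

Taking logs: ln S = ln c + z ln A, so z = (ln S₂ − ln S₁)/(ln A₂ − ln A₁).
z = ln(30/5) / ln(529/0.929) = ln(6) / ln(569.4) = 1.7918 / 6.3446 = 0.2824

0.282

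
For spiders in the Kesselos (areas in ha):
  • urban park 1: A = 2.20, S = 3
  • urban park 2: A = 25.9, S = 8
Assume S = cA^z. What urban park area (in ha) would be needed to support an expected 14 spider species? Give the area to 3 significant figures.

106 ha

z = ln(8/3) / ln(25.9/2.2) = 0.9808 / 2.4658 = 0.3978
c = 3 / 2.2^0.3978 = 3 / 1.368 = 2.192
A = (14/2.192)^(1/0.3978) ⇒ ln A = ln(6.386)/0.3978 = 4.6611
A = e^4.6611 ≈ 105.8 ha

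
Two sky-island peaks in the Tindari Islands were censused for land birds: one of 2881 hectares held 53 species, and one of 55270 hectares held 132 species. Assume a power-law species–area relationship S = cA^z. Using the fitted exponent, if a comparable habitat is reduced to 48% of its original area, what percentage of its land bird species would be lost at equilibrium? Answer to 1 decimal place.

z = ln(132/53) / ln(55270/2881) = 0.9125 / 2.9541 = 0.3089
S_new/S_old = (A_new/A_old)^z = 0.48^0.3089 = exp(0.3089 × -0.7340) = 0.7971
Fraction lost = 1 − 0.7971 = 0.2029

20.3%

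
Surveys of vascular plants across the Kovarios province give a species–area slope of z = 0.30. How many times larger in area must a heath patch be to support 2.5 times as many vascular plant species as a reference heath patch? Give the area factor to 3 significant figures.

21.2

(A₂/A₁)^0.3 = 2.5, so A₂/A₁ = 2.5^(1/0.3) = 2.5^3.333
ln(A₂/A₁) = ln 2.5 / 0.3 = 0.9163 / 0.3 = 3.0543
A₂/A₁ = e^3.0543 ≈ 21.21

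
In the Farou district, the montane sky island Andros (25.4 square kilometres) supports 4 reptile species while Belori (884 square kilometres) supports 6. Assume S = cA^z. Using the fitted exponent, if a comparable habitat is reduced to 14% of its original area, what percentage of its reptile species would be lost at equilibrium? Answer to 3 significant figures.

z = ln(6/4) / ln(884/25.4) = 0.4055 / 3.5497 = 0.1142
S_new/S_old = (A_new/A_old)^z = 0.14^0.1142 = exp(0.1142 × -1.9661) = 0.7989
Fraction lost = 1 − 0.7989 = 0.2011

20.1%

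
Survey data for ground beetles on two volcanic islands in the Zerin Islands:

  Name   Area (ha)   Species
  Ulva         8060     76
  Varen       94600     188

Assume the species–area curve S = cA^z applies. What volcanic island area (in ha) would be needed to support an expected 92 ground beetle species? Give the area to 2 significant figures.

14000 ha

z = ln(188/76) / ln(94600/8060) = 0.9057 / 2.4627 = 0.3678
c = 76 / 8060^0.3678 = 76 / 27.33 = 2.781
A = (92/2.781)^(1/0.3678) ⇒ ln A = ln(33.08)/0.3678 = 9.5142
A = e^9.5142 ≈ 13550 ha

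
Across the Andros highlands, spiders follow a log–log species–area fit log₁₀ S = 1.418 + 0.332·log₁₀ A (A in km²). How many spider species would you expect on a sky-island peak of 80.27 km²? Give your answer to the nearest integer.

S = 26.18 × 80.27^0.332
ln S = ln 26.18 + 0.332 × ln 80.27 = 3.2651 + 0.332 × 4.3854 = 4.7210
S = e^4.7210 ≈ 112.3

112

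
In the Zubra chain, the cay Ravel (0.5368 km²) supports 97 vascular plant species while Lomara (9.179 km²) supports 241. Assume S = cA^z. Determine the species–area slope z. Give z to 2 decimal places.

Taking logs: ln S = ln c + z ln A, so z = (ln S₂ − ln S₁)/(ln A₂ − ln A₁).
z = ln(241/97) / ln(9.179/0.5368) = ln(2.485) / ln(17.1) = 0.9101 / 2.8390 = 0.3206

0.32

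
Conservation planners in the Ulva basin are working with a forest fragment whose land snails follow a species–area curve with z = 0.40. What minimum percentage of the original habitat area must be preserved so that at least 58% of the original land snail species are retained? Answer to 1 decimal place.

25.6%

Need (A_new/A_old)^0.4 = 0.58, so A_new/A_old = 0.58^(1/0.4) = 0.58^2.5
ln(A_new/A_old) = ln 0.58 / 0.4 = -0.5447 / 0.4 = -1.3618
A_new/A_old = e^-1.3618 ≈ 0.2562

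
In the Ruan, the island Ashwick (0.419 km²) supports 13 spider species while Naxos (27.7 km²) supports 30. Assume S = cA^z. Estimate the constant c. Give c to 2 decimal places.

z = ln(S₂/S₁) / ln(A₂/A₁) = ln(30/13) / ln(27.7/0.419) = 0.8362 / 4.1913 = 0.1995
c = S₁ / A₁^z = 13 / 0.419^0.1995 = 13 / 0.8407 = 15.46

15.46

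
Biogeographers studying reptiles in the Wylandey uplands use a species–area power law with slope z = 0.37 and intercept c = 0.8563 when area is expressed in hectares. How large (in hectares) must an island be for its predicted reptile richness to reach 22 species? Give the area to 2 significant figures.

6500 hectares

22 = 0.8563 × A^0.37  ⇒  A^0.37 = 22/0.8563 = 25.69
ln A = ln(25.69) / 0.37 = 3.2462 / 0.37 = 8.7735
A = e^8.7735 ≈ 6460 hectares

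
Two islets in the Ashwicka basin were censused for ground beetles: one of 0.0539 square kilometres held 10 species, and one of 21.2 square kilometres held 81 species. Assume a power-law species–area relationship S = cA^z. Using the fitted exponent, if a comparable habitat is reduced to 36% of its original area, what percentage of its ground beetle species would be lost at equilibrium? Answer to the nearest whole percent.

z = ln(81/10) / ln(21.2/0.0539) = 2.0919 / 5.9746 = 0.3501
S_new/S_old = (A_new/A_old)^z = 0.36^0.3501 = exp(0.3501 × -1.0217) = 0.6993
Fraction lost = 1 − 0.6993 = 0.3007

30%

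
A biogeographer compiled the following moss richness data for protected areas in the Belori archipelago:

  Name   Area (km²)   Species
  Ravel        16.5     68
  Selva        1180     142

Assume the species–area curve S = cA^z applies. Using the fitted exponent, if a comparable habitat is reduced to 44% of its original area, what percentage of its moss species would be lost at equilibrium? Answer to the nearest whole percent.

z = ln(142/68) / ln(1180/16.5) = 0.7363 / 4.2699 = 0.1724
S_new/S_old = (A_new/A_old)^z = 0.44^0.1724 = exp(0.1724 × -0.8210) = 0.868
Fraction lost = 1 − 0.868 = 0.132

13%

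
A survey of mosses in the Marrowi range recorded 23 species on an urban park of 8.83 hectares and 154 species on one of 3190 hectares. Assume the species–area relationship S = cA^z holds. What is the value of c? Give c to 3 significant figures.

z = ln(S₂/S₁) / ln(A₂/A₁) = ln(154/23) / ln(3190/8.83) = 1.9015 / 5.8896 = 0.3228
c = S₁ / A₁^z = 23 / 8.83^0.3228 = 23 / 2.02 = 11.38

11.4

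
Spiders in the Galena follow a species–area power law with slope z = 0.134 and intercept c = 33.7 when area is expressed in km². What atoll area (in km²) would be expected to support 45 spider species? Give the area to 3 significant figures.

8.65 km²

45 = 33.7 × A^0.134  ⇒  A^0.134 = 45/33.7 = 1.335
ln A = ln(1.335) / 0.134 = 0.2892 / 0.134 = 2.1579
A = e^2.1579 ≈ 8.653 km²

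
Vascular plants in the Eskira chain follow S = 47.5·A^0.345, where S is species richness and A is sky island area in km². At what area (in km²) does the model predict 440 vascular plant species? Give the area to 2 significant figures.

440 = 47.5 × A^0.345  ⇒  A^0.345 = 440/47.5 = 9.263
ln A = ln(9.263) / 0.345 = 2.2260 / 0.345 = 6.4523
A = e^6.4523 ≈ 634.2 km²

630 km²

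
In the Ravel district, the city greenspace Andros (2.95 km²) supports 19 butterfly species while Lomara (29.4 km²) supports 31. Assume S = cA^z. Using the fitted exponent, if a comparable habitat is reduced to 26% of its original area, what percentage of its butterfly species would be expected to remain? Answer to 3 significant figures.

75.1%

z = ln(31/19) / ln(29.4/2.95) = 0.4895 / 2.2992 = 0.2129
S_new/S_old = (A_new/A_old)^z = 0.26^0.2129 = exp(0.2129 × -1.3471) = 0.7506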